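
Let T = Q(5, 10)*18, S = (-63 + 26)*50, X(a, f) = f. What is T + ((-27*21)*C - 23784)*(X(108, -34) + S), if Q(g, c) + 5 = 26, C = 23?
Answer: 69378678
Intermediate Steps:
S = -1850 (S = -37*50 = -1850)
Q(g, c) = 21 (Q(g, c) = -5 + 26 = 21)
T = 378 (T = 21*18 = 378)
T + ((-27*21)*C - 23784)*(X(108, -34) + S) = 378 + (-27*21*23 - 23784)*(-34 - 1850) = 378 + (-567*23 - 23784)*(-1884) = 378 + (-13041 - 23784)*(-1884) = 378 - 36825*(-1884) = 378 + 69378300 = 69378678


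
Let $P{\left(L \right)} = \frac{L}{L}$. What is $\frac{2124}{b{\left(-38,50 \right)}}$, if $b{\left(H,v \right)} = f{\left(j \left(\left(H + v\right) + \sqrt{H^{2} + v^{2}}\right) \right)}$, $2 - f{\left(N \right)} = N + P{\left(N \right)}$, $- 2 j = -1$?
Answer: $\frac{10620}{961} - \frac{2124 \sqrt{986}}{961} \approx -58.351$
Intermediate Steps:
$P{\left(L \right)} = 1$
$j = \frac{1}{2}$ ($j = \left(- \frac{1}{2}\right) \left(-1\right) = \frac{1}{2} \approx 0.5$)
$f{\left(N \right)} = 1 - N$ ($f{\left(N \right)} = 2 - \left(N + 1\right) = 2 - \left(1 + N\right) = 1 - N$)
$b{\left(H,v \right)} = 1 - \frac{H}{2} - \frac{v}{2} - \frac{\sqrt{H^{2} + v^{2}}}{2}$ ($b{\left(H,v \right)} = 1 - \frac{\left(H + v\right) + \sqrt{H^{2} + v^{2}}}{2} = 1 - \frac{H + v + \sqrt{H^{2} + v^{2}}}{2} = 1 - \left(\frac{H}{2} + \frac{v}{2} + \frac{\sqrt{H^{2} + v^{2}}}{2}\right) = 1 - \frac{H}{2} - \frac{v}{2} - \frac{\sqrt{H^{2} + v^{2}}}{2}$)
$\frac{2124}{b{\left(-38,50 \right)}} = \frac{2124}{1 - -19 - 25 - \frac{\sqrt{\left(-38\right)^{2} + 50^{2}}}{2}} = \frac{2124}{1 + 19 - 25 - \frac{\sqrt{1444 + 2500}}{2}} = \frac{2124}{1 + 19 - 25 - \frac{\sqrt{3944}}{2}} = \frac{2124}{1 + 19 - 25 - \frac{2 \sqrt{986}}{2}} = \frac{2124}{1 + 19 - 25 - \sqrt{986}} = \frac{2124}{-5 - \sqrt{986}}$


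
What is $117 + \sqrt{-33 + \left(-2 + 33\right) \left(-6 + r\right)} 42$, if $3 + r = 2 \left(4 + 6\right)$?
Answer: $117 + 84 \sqrt{77} \approx 854.1$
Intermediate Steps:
$r = 17$ ($r = -3 + 2 \left(4 + 6\right) = -3 + 2 \cdot 10 = -3 + 20 = 17$)
$117 + \sqrt{-33 + \left(-2 + 33\right) \left(-6 + r\right)} 42 = 117 + \sqrt{-33 + \left(-2 + 33\right) \left(-6 + 17\right)} 42 = 117 + \sqrt{-33 + 31 \cdot 11} \cdot 42 = 117 + \sqrt{-33 + 341} \cdot 42 = 117 + \sqrt{308} \cdot 42 = 117 + 2 \sqrt{77} \cdot 42 = 117 + 84 \sqrt{77}$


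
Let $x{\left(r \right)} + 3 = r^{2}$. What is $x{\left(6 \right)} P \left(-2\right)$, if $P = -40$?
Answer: $2640$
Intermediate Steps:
$x{\left(r \right)} = -3 + r^{2}$
$x{\left(6 \right)} P \left(-2\right) = \left(-3 + 6^{2}\right) \left(-40\right) \left(-2\right) = \left(-3 + 36\right) \left(-40\right) \left(-2\right) = 33 \left(-40\right) \left(-2\right) = \left(-1320\right) \left(-2\right) = 2640$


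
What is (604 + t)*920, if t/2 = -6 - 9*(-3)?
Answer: 594320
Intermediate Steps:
t = 42 (t = 2*(-6 - 9*(-3)) = 2*(-6 + 27) = 2*21 = 42)
(604 + t)*920 = (604 + 42)*920 = 646*920 = 594320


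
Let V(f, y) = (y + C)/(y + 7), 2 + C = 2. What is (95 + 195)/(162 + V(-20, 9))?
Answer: 4640/2601 ≈ 1.7839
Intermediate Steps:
C = 0 (C = -2 + 2 = 0)
V(f, y) = y/(7 + y) (V(f, y) = (y + 0)/(y + 7) = y/(7 + y))
(95 + 195)/(162 + V(-20, 9)) = (95 + 195)/(162 + 9/(7 + 9)) = 290/(162 + 9/16) = 290/(2601/16) = 290*(16/2601) = 4640/2601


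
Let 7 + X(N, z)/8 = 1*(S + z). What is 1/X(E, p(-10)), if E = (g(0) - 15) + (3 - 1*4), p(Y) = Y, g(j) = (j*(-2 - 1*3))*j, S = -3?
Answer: -1/160 ≈ -0.0062500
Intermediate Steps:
g(j) = -5*j**2 (g(j) = (j*(-2 - 3))*j = (j*(-5))*j = (-5*j)*j = -5*j**2)
E = -16 (E = (-5*0**2 - 15) + (3 - 1*4) = (-5*0 - 15) + (3 - 4) = (0 - 15) - 1 = -15 - 1 = -16)
X(N, z) = -80 + 8*z (X(N, z) = -56 + 8*(1*(-3 + z)) = -56 + 8*(-3 + z) = -56 + (-24 + 8*z) = -80 + 8*z)
1/X(E, p(-10)) = 1/(-80 + 8*(-10)) = 1/(-80 - 80) = 1/(-160) = -1/160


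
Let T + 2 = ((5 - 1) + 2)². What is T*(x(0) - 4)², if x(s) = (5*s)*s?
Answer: 544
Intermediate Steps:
x(s) = 5*s²
T = 34 (T = -2 + ((5 - 1) + 2)² = -2 + (4 + 2)² = -2 + 6² = -2 + 36 = 34)
T*(x(0) - 4)² = 34*(5*0² - 4)² = 34*(5*0 - 4)² = 34*(0 - 4)² = 34*(-4)² = 34*16 = 544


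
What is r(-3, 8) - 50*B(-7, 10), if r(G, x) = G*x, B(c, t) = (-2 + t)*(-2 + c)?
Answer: 3576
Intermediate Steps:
B(c, t) = (-2 + c)*(-2 + t)
r(-3, 8) - 50*B(-7, 10) = -3*8 - 50*(4 - 2*(-7) - 2*10 - 7*10) = -24 - 50*(4 + 14 - 20 - 70) = -24 - 50*(-72) = -24 + 3600 = 3576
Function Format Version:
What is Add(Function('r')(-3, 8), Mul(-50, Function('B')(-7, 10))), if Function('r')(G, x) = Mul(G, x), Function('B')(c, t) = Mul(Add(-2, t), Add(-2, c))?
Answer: 3576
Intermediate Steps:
Function('B')(c, t) = Mul(Add(-2, c), Add(-2, t))
Add(Function('r')(-3, 8), Mul(-50, Function('B')(-7, 10))) = Add(Mul(-3, 8), Mul(-50, Add(4, Mul(-2, -7), Mul(-2, 10), Mul(-7, 10)))) = Add(-24, Mul(-50, Add(4, 14, -20, -70))) = Add(-24, Mul(-50, -72)) = Add(-24, 3600) = 3576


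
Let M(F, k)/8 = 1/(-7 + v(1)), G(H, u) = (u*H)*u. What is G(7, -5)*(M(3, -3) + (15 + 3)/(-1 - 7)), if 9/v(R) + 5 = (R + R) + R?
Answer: -47425/92 ≈ -515.49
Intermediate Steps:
G(H, u) = H*u² (G(H, u) = (H*u)*u = H*u²)
v(R) = 9/(-5 + 3*R) (v(R) = 9/(-5 + ((R + R) + R)) = 9/(-5 + (2*R + R)) = 9/(-5 + 3*R))
M(F, k) = -16/23 (M(F, k) = 8/(-7 + 9/(-5 + 3*1)) = 8/(-7 + 9/(-5 + 3)) = 8/(-7 + 9/(-2)) = 8/(-7 + 9*(-½)) = 8/(-7 - 9/2) = 8/(-23/2) = 8*(-2/23) = -16/23)
G(7, -5)*(M(3, -3) + (15 + 3)/(-1 - 7)) = (7*(-5)²)*(-16/23 + (15 + 3)/(-1 - 7)) = (7*25)*(-16/23 + 18/(-8)) = 175*(-16/23 + 18*(-⅛)) = 175*(-16/23 - 9/4) = 175*(-271/92) = -47425/92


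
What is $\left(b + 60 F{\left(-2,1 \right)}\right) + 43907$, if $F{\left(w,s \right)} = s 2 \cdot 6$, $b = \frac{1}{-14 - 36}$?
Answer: $\frac{2231349}{50} \approx 44627.0$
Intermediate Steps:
$b = - \frac{1}{50}$ ($b = \frac{1}{-50} = - \frac{1}{50} \approx -0.02$)
$F{\left(w,s \right)} = 12 s$ ($F{\left(w,s \right)} = 2 s 6 = 12 s$)
$\left(b + 60 F{\left(-2,1 \right)}\right) + 43907 = \left(- \frac{1}{50} + 60 \cdot 12 \cdot 1\right) + 43907 = \left(- \frac{1}{50} + 60 \cdot 12\right) + 43907 = \left(- \frac{1}{50} + 720\right) + 43907 = \frac{35999}{50} + 43907 = \frac{2231349}{50}$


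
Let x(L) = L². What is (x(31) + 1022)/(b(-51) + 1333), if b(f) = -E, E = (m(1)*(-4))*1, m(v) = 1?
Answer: 1983/1337 ≈ 1.4832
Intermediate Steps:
E = -4 (E = (1*(-4))*1 = -4*1 = -4)
b(f) = 4 (b(f) = -1*(-4) = 4)
(x(31) + 1022)/(b(-51) + 1333) = (31² + 1022)/(4 + 1333) = (961 + 1022)/1337 = 1983*(1/1337) = 1983/1337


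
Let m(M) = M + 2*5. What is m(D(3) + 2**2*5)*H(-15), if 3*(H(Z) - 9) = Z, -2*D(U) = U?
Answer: 114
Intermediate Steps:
D(U) = -U/2
H(Z) = 9 + Z/3
m(M) = 10 + M (m(M) = M + 10 = 10 + M)
m(D(3) + 2**2*5)*H(-15) = (10 + (-1/2*3 + 2**2*5))*(9 + (1/3)*(-15)) = (10 + (-3/2 + 4*5))*(9 - 5) = (10 + (-3/2 + 20))*4 = (10 + 37/2)*4 = (57/2)*4 = 114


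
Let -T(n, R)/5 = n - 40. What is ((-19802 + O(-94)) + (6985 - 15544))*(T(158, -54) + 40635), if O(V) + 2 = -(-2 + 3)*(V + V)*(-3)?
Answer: -1158381715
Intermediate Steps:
T(n, R) = 200 - 5*n (T(n, R) = -5*(n - 40) = -5*(-40 + n) = 200 - 5*n)
O(V) = -2 + 6*V (O(V) = -2 - (-2 + 3)*(V + V)*(-3) = -2 - 1*(2*V)*(-3) = -2 - 2*V*(-3) = -2 - (-6)*V = -2 + 6*V)
((-19802 + O(-94)) + (6985 - 15544))*(T(158, -54) + 40635) = ((-19802 + (-2 + 6*(-94))) + (6985 - 15544))*((200 - 5*158) + 40635) = ((-19802 + (-2 - 564)) - 8559)*((200 - 790) + 40635) = ((-19802 - 566) - 8559)*(-590 + 40635) = (-20368 - 8559)*40045 = -28927*40045 = -1158381715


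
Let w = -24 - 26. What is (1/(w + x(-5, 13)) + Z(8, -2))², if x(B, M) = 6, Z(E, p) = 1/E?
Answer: 81/7744 ≈ 0.010460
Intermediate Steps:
w = -50
(1/(w + x(-5, 13)) + Z(8, -2))² = (1/(-50 + 6) + 1/8)² = (1/(-44) + ⅛)² = (-1/44 + ⅛)² = (9/88)² = 81/7744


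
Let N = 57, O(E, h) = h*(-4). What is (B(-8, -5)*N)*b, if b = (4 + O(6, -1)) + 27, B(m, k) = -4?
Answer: -7980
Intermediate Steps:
O(E, h) = -4*h
b = 35 (b = (4 - 4*(-1)) + 27 = (4 + 4) + 27 = 8 + 27 = 35)
(B(-8, -5)*N)*b = -4*57*35 = -228*35 = -7980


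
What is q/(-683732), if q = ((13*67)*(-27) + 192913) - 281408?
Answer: 28003/170933 ≈ 0.16382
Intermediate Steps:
q = -112012 (q = (871*(-27) + 192913) - 281408 = (-23517 + 192913) - 281408 = 169396 - 281408 = -112012)
q/(-683732) = -112012/(-683732) = -112012*(-1/683732) = 28003/170933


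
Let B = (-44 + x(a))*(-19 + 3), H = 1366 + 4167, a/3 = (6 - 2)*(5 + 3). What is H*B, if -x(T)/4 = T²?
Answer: 3267391424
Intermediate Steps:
a = 96 (a = 3*((6 - 2)*(5 + 3)) = 3*(4*8) = 3*32 = 96)
H = 5533
x(T) = -4*T²
B = 590528 (B = (-44 - 4*96²)*(-19 + 3) = (-44 - 4*9216)*(-16) = (-44 - 36864)*(-16) = -36908*(-16) = 590528)
H*B = 5533*590528 = 3267391424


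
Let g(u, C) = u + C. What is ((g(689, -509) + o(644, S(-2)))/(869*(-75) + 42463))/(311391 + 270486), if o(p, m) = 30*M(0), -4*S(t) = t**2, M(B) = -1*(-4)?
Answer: -25/1101299202 ≈ -2.2700e-8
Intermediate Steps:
M(B) = 4
S(t) = -t**2/4
o(p, m) = 120 (o(p, m) = 30*4 = 120)
g(u, C) = C + u
((g(689, -509) + o(644, S(-2)))/(869*(-75) + 42463))/(311391 + 270486) = (((-509 + 689) + 120)/(869*(-75) + 42463))/(311391 + 270486) = ((180 + 120)/(-65175 + 42463))/581877 = (300/(-22712))*(1/581877) = (300*(-1/22712))*(1/581877) = -75/5678*1/581877 = -25/1101299202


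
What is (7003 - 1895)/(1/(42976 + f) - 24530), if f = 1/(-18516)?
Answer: -2032329192710/9759795428717 ≈ -0.20823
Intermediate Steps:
f = -1/18516 ≈ -5.4007e-5
(7003 - 1895)/(1/(42976 + f) - 24530) = (7003 - 1895)/(1/(42976 - 1/18516) - 24530) = 5108/(1/(795743615/18516) - 24530) = 5108/(18516/795743615 - 24530) = 5108/(-19519590857434/795743615) = 5108*(-795743615/19519590857434) = -2032329192710/9759795428717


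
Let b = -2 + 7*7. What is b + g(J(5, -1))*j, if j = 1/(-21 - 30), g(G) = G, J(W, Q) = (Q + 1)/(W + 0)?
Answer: 47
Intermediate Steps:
J(W, Q) = (1 + Q)/W
b = 47 (b = -2 + 49 = 47)
j = -1/51 (j = 1/(-51) = -1/51 ≈ -0.019608)
b + g(J(5, -1))*j = 47 + ((1 - 1)/5)*(-1/51) = 47 + ((1/5)*0)*(-1/51) = 47 + 0*(-1/51) = 47 + 0 = 47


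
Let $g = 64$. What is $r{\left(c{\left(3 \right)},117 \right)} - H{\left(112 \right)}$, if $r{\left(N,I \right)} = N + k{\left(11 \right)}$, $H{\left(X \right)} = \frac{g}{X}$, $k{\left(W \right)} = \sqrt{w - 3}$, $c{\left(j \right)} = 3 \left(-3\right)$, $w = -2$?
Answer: $- \frac{67}{7} + i \sqrt{5} \approx -9.5714 + 2.2361 i$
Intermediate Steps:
$c{\left(j \right)} = -9$
$k{\left(W \right)} = i \sqrt{5}$ ($k{\left(W \right)} = \sqrt{-2 - 3} = \sqrt{-5} = i \sqrt{5}$)
$H{\left(X \right)} = \frac{64}{X}$
$r{\left(N,I \right)} = N + i \sqrt{5}$
$r{\left(c{\left(3 \right)},117 \right)} - H{\left(112 \right)} = \left(-9 + i \sqrt{5}\right) - \frac{64}{112} = \left(-9 + i \sqrt{5}\right) - 64 \cdot \frac{1}{112} = \left(-9 + i \sqrt{5}\right) - \frac{4}{7} = - \frac{67}{7} + i \sqrt{5}$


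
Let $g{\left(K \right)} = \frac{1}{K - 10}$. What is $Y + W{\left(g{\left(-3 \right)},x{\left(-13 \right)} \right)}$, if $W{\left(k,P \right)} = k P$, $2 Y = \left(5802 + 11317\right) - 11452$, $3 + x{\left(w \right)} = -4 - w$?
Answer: $\frac{73659}{26} \approx 2833.0$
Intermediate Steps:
$x{\left(w \right)} = -7 - w$ ($x{\left(w \right)} = -3 - \left(4 + w\right) = -7 - w$)
$Y = \frac{5667}{2}$ ($Y = \frac{\left(5802 + 11317\right) - 11452}{2} = \frac{17119 - 11452}{2} = \frac{1}{2} \cdot 5667 = \frac{5667}{2} \approx 2833.5$)
$g{\left(K \right)} = \frac{1}{-10 + K}$
$W{\left(k,P \right)} = P k$
$Y + W{\left(g{\left(-3 \right)},x{\left(-13 \right)} \right)} = \frac{5667}{2} + \frac{-7 - -13}{-10 - 3} = \frac{5667}{2} + \frac{-7 + 13}{-13} = \frac{5667}{2} + 6 \left(- \frac{1}{13}\right) = \frac{5667}{2} - \frac{6}{13} = \frac{73659}{26}$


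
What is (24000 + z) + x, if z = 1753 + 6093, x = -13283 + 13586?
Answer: 32149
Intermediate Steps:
x = 303
z = 7846
(24000 + z) + x = (24000 + 7846) + 303 = 31846 + 303 = 32149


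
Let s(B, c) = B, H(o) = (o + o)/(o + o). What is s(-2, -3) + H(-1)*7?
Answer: 5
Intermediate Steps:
H(o) = 1 (H(o) = (2*o)/((2*o)) = (2*o)*(1/(2*o)) = 1)
s(-2, -3) + H(-1)*7 = -2 + 1*7 = -2 + 7 = 5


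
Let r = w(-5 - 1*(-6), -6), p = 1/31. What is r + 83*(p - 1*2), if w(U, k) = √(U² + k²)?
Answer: -5063/31 + √37 ≈ -157.24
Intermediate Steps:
p = 1/31 ≈ 0.032258
r = √37 (r = √((-5 - 1*(-6))² + (-6)²) = √((-5 + 6)² + 36) = √(1² + 36) = √(1 + 36) = √37 ≈ 6.0828)
r + 83*(p - 1*2) = √37 + 83*(1/31 - 1*2) = √37 + 83*(1/31 - 2) = √37 + 83*(-61/31) = √37 - 5063/31 = -5063/31 + √37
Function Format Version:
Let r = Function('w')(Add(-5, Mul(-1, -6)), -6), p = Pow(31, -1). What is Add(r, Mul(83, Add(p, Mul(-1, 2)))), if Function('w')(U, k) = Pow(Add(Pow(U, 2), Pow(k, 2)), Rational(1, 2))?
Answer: Add(Rational(-5063, 31), Pow(37, Rational(1, 2))) ≈ -157.24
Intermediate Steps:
p = Rational(1, 31) ≈ 0.032258
r = Pow(37, Rational(1, 2)) (r = Pow(Add(Pow(Add(-5, Mul(-1, -6)), 2), Pow(-6, 2)), Rational(1, 2)) = Pow(Add(Pow(Add(-5, 6), 2), 36), Rational(1, 2)) = Pow(Add(Pow(1, 2), 36), Rational(1, 2)) = Pow(Add(1, 36), Rational(1, 2)) = Pow(37, Rational(1, 2)) ≈ 6.0828)
Add(r, Mul(83, Add(p, Mul(-1, 2)))) = Add(Pow(37, Rational(1, 2)), Mul(83, Add(Rational(1, 31), Mul(-1, 2)))) = Add(Pow(37, Rational(1, 2)), Mul(83, Add(Rational(1, 31), -2))) = Add(Pow(37, Rational(1, 2)), Mul(83, Rational(-61, 31))) = Add(Pow(37, Rational(1, 2)), Rational(-5063, 31)) = Add(Rational(-5063, 31), Pow(37, Rational(1, 2)))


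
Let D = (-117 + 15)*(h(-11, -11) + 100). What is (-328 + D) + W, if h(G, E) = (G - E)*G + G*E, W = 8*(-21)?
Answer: -23038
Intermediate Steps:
W = -168
h(G, E) = E*G + G*(G - E) (h(G, E) = G*(G - E) + E*G = E*G + G*(G - E))
D = -22542 (D = (-117 + 15)*((-11)**2 + 100) = -102*(121 + 100) = -102*221 = -22542)
(-328 + D) + W = (-328 - 22542) - 168 = -22870 - 168 = -23038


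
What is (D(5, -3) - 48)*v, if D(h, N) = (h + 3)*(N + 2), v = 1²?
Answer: -56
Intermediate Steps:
v = 1
D(h, N) = (2 + N)*(3 + h) (D(h, N) = (3 + h)*(2 + N) = (2 + N)*(3 + h))
(D(5, -3) - 48)*v = ((6 + 2*5 + 3*(-3) - 3*5) - 48)*1 = ((6 + 10 - 9 - 15) - 48)*1 = (-8 - 48)*1 = -56*1 = -56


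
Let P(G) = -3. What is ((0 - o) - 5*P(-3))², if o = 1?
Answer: 196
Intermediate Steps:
((0 - o) - 5*P(-3))² = ((0 - 1*1) - 5*(-3))² = ((0 - 1) + 15)² = (-1 + 15)² = 14² = 196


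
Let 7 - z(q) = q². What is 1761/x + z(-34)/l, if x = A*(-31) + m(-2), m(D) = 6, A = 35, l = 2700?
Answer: -1998157/971100 ≈ -2.0576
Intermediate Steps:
x = -1079 (x = 35*(-31) + 6 = -1085 + 6 = -1079)
z(q) = 7 - q²
1761/x + z(-34)/l = 1761/(-1079) + (7 - 1*(-34)²)/2700 = 1761*(-1/1079) + (7 - 1*1156)*(1/2700) = -1761/1079 + (7 - 1156)*(1/2700) = -1761/1079 - 1149*1/2700 = -1761/1079 - 383/900 = -1998157/971100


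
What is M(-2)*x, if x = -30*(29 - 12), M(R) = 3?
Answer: -1530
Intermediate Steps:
x = -510 (x = -30*17 = -510)
M(-2)*x = 3*(-510) = -1530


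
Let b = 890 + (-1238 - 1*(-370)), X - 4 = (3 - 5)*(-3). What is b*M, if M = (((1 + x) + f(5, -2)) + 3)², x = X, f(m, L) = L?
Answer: 3168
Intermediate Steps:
X = 10 (X = 4 + (3 - 5)*(-3) = 4 - 2*(-3) = 4 + 6 = 10)
x = 10
b = 22 (b = 890 + (-1238 + 370) = 890 - 868 = 22)
M = 144 (M = (((1 + 10) - 2) + 3)² = ((11 - 2) + 3)² = (9 + 3)² = 12² = 144)
b*M = 22*144 = 3168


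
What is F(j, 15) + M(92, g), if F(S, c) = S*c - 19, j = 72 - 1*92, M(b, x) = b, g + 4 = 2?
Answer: -227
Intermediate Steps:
g = -2 (g = -4 + 2 = -2)
j = -20 (j = 72 - 92 = -20)
F(S, c) = -19 + S*c
F(j, 15) + M(92, g) = (-19 - 20*15) + 92 = (-19 - 300) + 92 = -319 + 92 = -227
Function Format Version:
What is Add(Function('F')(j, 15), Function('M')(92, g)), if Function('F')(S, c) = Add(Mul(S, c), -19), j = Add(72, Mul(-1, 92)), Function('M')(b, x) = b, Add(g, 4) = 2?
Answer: -227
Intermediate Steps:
g = -2 (g = Add(-4, 2) = -2)
j = -20 (j = Add(72, -92) = -20)
Function('F')(S, c) = Add(-19, Mul(S, c))
Add(Function('F')(j, 15), Function('M')(92, g)) = Add(Add(-19, Mul(-20, 15)), 92) = Add(Add(-19, -300), 92) = Add(-319, 92) = -227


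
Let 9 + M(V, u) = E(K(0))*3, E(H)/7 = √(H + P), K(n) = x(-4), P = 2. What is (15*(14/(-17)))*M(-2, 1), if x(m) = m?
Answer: 1890/17 - 4410*I*√2/17 ≈ 111.18 - 366.86*I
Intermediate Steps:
K(n) = -4
E(H) = 7*√(2 + H) (E(H) = 7*√(H + 2) = 7*√(2 + H))
M(V, u) = -9 + 21*I*√2 (M(V, u) = -9 + (7*√(2 - 4))*3 = -9 + (7*√(-2))*3 = -9 + (7*(I*√2))*3 = -9 + (7*I*√2)*3 = -9 + 21*I*√2)
(15*(14/(-17)))*M(-2, 1) = (15*(14/(-17)))*(-9 + 21*I*√2) = (15*(14*(-1/17)))*(-9 + 21*I*√2) = (15*(-14/17))*(-9 + 21*I*√2) = -210*(-9 + 21*I*√2)/17 = 1890/17 - 4410*I*√2/17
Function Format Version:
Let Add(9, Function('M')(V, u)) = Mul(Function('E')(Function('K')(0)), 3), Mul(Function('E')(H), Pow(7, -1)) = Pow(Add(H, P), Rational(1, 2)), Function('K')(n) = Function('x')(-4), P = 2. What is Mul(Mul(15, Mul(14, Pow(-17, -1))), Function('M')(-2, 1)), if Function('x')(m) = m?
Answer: Add(Rational(1890, 17), Mul(Rational(-4410, 17), I, Pow(2, Rational(1, 2)))) ≈ Add(111.18, Mul(-366.86, I))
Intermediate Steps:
Function('K')(n) = -4
Function('E')(H) = Mul(7, Pow(Add(2, H), Rational(1, 2))) (Function('E')(H) = Mul(7, Pow(Add(H, 2), Rational(1, 2))) = Mul(7, Pow(Add(2, H), Rational(1, 2))))
Function('M')(V, u) = Add(-9, Mul(21, I, Pow(2, Rational(1, 2)))) (Function('M')(V, u) = Add(-9, Mul(Mul(7, Pow(Add(2, -4), Rational(1, 2))), 3)) = Add(-9, Mul(Mul(7, Pow(-2, Rational(1, 2))), 3)) = Add(-9, Mul(Mul(7, Mul(I, Pow(2, Rational(1, 2)))), 3)) = Add(-9, Mul(Mul(7, I, Pow(2, Rational(1, 2))), 3)) = Add(-9, Mul(21, I, Pow(2, Rational(1, 2)))))
Mul(Mul(15, Mul(14, Pow(-17, -1))), Function('M')(-2, 1)) = Mul(Mul(15, Mul(14, Pow(-17, -1))), Add(-9, Mul(21, I, Pow(2, Rational(1, 2))))) = Mul(Mul(15, Mul(14, Rational(-1, 17))), Add(-9, Mul(21, I, Pow(2, Rational(1, 2))))) = Mul(Mul(15, Rational(-14, 17)), Add(-9, Mul(21, I, Pow(2, Rational(1, 2))))) = Mul(Rational(-210, 17), Add(-9, Mul(21, I, Pow(2, Rational(1, 2))))) = Add(Rational(1890, 17), Mul(Rational(-4410, 17), I, Pow(2, Rational(1, 2))))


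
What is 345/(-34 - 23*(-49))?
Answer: 345/1093 ≈ 0.31565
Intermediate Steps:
345/(-34 - 23*(-49)) = 345/(-34 + 1127) = 345/1093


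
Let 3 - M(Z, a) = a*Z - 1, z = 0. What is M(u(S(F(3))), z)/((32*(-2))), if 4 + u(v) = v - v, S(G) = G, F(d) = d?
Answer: -1/16 ≈ -0.062500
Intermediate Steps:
u(v) = -4 (u(v) = -4 + (v - v) = -4 + 0 = -4)
M(Z, a) = 4 - Z*a (M(Z, a) = 3 - (a*Z - 1) = 3 - (Z*a - 1) = 3 - (-1 + Z*a) = 3 + (1 - Z*a) = 4 - Z*a)
M(u(S(F(3))), z)/((32*(-2))) = (4 - 1*(-4)*0)/((32*(-2))) = (4 + 0)/(-64) = 4*(-1/64) = -1/16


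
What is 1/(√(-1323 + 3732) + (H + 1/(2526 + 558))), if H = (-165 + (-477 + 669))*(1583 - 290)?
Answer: 30185498100/1053803851035611 - 9511056*√2409/11591842361391721 ≈ 2.8604e-5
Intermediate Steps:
H = 34911 (H = (-165 + 192)*1293 = 27*1293 = 34911)
1/(√(-1323 + 3732) + (H + 1/(2526 + 558))) = 1/(√(-1323 + 3732) + (34911 + 1/(2526 + 558))) = 1/(√2409 + (34911 + 1/3084)) = 1/(√2409 + 107665525/3084) = 1/(107665525/3084 + √2409)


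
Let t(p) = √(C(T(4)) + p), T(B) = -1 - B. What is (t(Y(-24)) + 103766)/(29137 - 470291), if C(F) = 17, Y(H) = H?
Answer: -51883/220577 - I*√7/441154 ≈ -0.23521 - 5.9973e-6*I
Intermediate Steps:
t(p) = √(17 + p)
(t(Y(-24)) + 103766)/(29137 - 470291) = (√(17 - 24) + 103766)/(29137 - 470291) = (√(-7) + 103766)/(-441154) = (I*√7 + 103766)*(-1/441154) = (103766 + I*√7)*(-1/441154) = -51883/220577 - I*√7/441154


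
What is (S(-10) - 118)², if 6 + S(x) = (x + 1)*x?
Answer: 1156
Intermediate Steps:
S(x) = -6 + x*(1 + x) (S(x) = -6 + (x + 1)*x = -6 + (1 + x)*x = -6 + x*(1 + x))
(S(-10) - 118)² = ((-6 - 10 + (-10)²) - 118)² = ((-6 - 10 + 100) - 118)² = (84 - 118)² = (-34)² = 1156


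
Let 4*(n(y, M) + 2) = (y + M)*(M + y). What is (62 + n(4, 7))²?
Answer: 130321/16 ≈ 8145.1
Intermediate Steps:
n(y, M) = -2 + (M + y)²/4 (n(y, M) = -2 + ((y + M)*(M + y))/4 = -2 + ((M + y)*(M + y))/4 = -2 + (M + y)²/4)
(62 + n(4, 7))² = (62 + (-2 + (7 + 4)²/4))² = (62 + (-2 + (¼)*11²))² = (62 + (-2 + (¼)*121))² = (62 + (-2 + 121/4))² = (62 + 113/4)² = (361/4)² = 130321/16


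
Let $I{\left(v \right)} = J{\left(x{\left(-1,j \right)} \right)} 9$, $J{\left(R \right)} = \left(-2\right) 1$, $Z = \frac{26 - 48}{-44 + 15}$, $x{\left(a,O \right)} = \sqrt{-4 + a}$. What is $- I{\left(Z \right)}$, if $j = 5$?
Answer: $18$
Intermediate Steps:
$Z = \frac{22}{29}$ ($Z = - \frac{22}{-29} = \left(-22\right) \left(- \frac{1}{29}\right) = \frac{22}{29} \approx 0.75862$)
$J{\left(R \right)} = -2$
$I{\left(v \right)} = -18$ ($I{\left(v \right)} = \left(-2\right) 9 = -18$)
$- I{\left(Z \right)} = \left(-1\right) \left(-18\right) = 18$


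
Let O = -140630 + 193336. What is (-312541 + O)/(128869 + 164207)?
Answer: -259835/293076 ≈ -0.88658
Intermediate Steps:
O = 52706
(-312541 + O)/(128869 + 164207) = (-312541 + 52706)/(128869 + 164207) = -259835/293076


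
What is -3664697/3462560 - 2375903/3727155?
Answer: -4377120087743/2581099563360 ≈ -1.6958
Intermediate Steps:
-3664697/3462560 - 2375903/3727155 = -4377120087743/2581099563360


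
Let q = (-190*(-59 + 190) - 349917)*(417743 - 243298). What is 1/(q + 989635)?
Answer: -1/65382217480 ≈ -1.5295e-11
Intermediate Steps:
q = -65383207115 (q = (-190*131 - 349917)*174445 = (-24890 - 349917)*174445 = -374807*174445 = -65383207115)
1/(q + 989635) = 1/(-65383207115 + 989635) = 1/(-65382217480) = -1/65382217480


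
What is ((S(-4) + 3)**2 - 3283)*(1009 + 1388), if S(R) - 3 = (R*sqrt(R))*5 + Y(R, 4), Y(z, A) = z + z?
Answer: -11694963 + 383520*I ≈ -1.1695e+7 + 3.8352e+5*I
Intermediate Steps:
Y(z, A) = 2*z
S(R) = 3 + 2*R + 5*R**(3/2) (S(R) = 3 + ((R*sqrt(R))*5 + 2*R) = 3 + (R**(3/2)*5 + 2*R) = 3 + (5*R**(3/2) + 2*R) = 3 + (2*R + 5*R**(3/2)) = 3 + 2*R + 5*R**(3/2))
((S(-4) + 3)**2 - 3283)*(1009 + 1388) = (((3 + 2*(-4) + 5*(-4)**(3/2)) + 3)**2 - 3283)*(1009 + 1388) = (((3 - 8 + 5*(-8*I)) + 3)**2 - 3283)*2397 = (((3 - 8 - 40*I) + 3)**2 - 3283)*2397 = (((-5 - 40*I) + 3)**2 - 3283)*2397 = ((-2 - 40*I)**2 - 3283)*2397 = (-3283 + (-2 - 40*I)**2)*2397 = -7869351 + 2397*(-2 - 40*I)**2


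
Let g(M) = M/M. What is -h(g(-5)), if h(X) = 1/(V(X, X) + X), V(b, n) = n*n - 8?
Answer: ⅙ ≈ 0.16667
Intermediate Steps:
g(M) = 1
V(b, n) = -8 + n² (V(b, n) = n² - 8 = -8 + n²)
h(X) = 1/(-8 + X + X²) (h(X) = 1/((-8 + X²) + X) = 1/(-8 + X + X²))
-h(g(-5)) = -1/(-8 + 1 + 1²) = -1/(-8 + 1 + 1) = -1/(-6) = -1*(-⅙) = ⅙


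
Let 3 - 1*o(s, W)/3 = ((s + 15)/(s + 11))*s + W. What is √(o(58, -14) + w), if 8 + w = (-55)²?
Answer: 3*√169510/23 ≈ 53.702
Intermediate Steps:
w = 3017 (w = -8 + (-55)² = -8 + 3025 = 3017)
o(s, W) = 9 - 3*W - 3*s*(15 + s)/(11 + s) (o(s, W) = 9 - 3*(((s + 15)/(s + 11))*s + W) = 9 - 3*(((15 + s)/(11 + s))*s + W) = 9 - 3*(s*(15 + s)/(11 + s) + W) = 9 - 3*(W + s*(15 + s)/(11 + s)) = 9 + (-3*W - 3*s*(15 + s)/(11 + s)) = 9 - 3*W - 3*s*(15 + s)/(11 + s))
√(o(58, -14) + w) = √(3*(33 - 1*58² - 12*58 - 11*(-14) - 1*(-14)*58)/(11 + 58) + 3017) = √(3*(33 - 1*3364 - 696 + 154 + 812)/69 + 3017) = √(3*(1/69)*(33 - 3364 - 696 + 154 + 812) + 3017) = √(3*(1/69)*(-3061) + 3017) = √(-3061/23 + 3017) = √(66330/23) = 3*√169510/23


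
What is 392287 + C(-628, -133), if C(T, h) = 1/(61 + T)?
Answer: 222426728/567 ≈ 3.9229e+5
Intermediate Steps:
392287 + C(-628, -133) = 392287 + 1/(61 - 628) = 392287 + 1/(-567) = 392287 - 1/567 = 222426728/567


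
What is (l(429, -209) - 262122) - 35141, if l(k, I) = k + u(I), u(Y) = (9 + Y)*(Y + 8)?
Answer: -256634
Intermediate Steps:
u(Y) = (8 + Y)*(9 + Y) (u(Y) = (9 + Y)*(8 + Y) = (8 + Y)*(9 + Y))
l(k, I) = 72 + k + I**2 + 17*I (l(k, I) = k + (72 + I**2 + 17*I) = 72 + k + I**2 + 17*I)
(l(429, -209) - 262122) - 35141 = ((72 + 429 + (-209)**2 + 17*(-209)) - 262122) - 35141 = ((72 + 429 + 43681 - 3553) - 262122) - 35141 = (40629 - 262122) - 35141 = -221493 - 35141 = -256634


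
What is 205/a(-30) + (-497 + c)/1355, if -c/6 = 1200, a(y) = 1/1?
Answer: 270078/1355 ≈ 199.32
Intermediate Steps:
a(y) = 1
c = -7200 (c = -6*1200 = -7200)
205/a(-30) + (-497 + c)/1355 = 205/1 + (-497 - 7200)/1355 = 205*1 - 7697*1/1355 = 205 - 7697/1355 = 270078/1355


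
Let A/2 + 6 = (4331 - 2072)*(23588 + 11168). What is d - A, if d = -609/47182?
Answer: -7408876035081/47182 ≈ -1.5703e+8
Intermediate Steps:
d = -609/47182 (d = -609*1/47182 = -609/47182 ≈ -0.012907)
A = 157027596 (A = -12 + 2*((4331 - 2072)*(23588 + 11168)) = -12 + 2*(2259*34756) = -12 + 2*78513804 = -12 + 157027608 = 157027596)
d - A = -609/47182 - 1*157027596 = -609/47182 - 157027596 = -7408876035081/47182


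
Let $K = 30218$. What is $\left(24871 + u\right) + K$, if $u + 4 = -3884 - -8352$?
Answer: $59553$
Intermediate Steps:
$u = 4464$ ($u = -4 - -4468 = -4 + \left(-3884 + 8352\right) = -4 + 4468 = 4464$)
$\left(24871 + u\right) + K = \left(24871 + 4464\right) + 30218 = 29335 + 30218 = 59553$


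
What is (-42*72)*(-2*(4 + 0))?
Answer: 24192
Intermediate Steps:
(-42*72)*(-2*(4 + 0)) = -(-6048)*4 = -3024*(-8) = 24192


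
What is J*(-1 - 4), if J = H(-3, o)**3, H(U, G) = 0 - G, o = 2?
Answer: 40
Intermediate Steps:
H(U, G) = -G
J = -8 (J = (-1*2)**3 = (-2)**3 = -8)
J*(-1 - 4) = -8*(-1 - 4) = -8*(-5) = 40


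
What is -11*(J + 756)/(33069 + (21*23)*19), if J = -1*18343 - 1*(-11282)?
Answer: 69355/42246 ≈ 1.6417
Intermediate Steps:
J = -7061 (J = -18343 + 11282 = -7061)
-11*(J + 756)/(33069 + (21*23)*19) = -11*(-7061 + 756)/(33069 + (21*23)*19) = -(-69355)/(33069 + 483*19) = -(-69355)/(33069 + 9177) = -(-69355)/42246 = -11*(-6305/42246) = 69355/42246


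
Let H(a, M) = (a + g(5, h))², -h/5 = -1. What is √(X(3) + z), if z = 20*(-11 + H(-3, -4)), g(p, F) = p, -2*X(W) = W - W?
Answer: 2*I*√35 ≈ 11.832*I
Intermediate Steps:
X(W) = 0 (X(W) = -(W - W)/2 = -½*0 = 0)
h = 5 (h = -5*(-1) = 5)
H(a, M) = (5 + a)² (H(a, M) = (a + 5)² = (5 + a)²)
z = -140 (z = 20*(-11 + (5 - 3)²) = 20*(-11 + 2²) = 20*(-11 + 4) = 20*(-7) = -140)
√(X(3) + z) = √(0 - 140) = √(-140) = 2*I*√35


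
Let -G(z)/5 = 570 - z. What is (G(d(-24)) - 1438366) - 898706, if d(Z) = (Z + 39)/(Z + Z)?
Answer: -37438777/16 ≈ -2.3399e+6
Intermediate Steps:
d(Z) = (39 + Z)/(2*Z) (d(Z) = (39 + Z)/((2*Z)) = (39 + Z)*(1/(2*Z)) = (39 + Z)/(2*Z))
G(z) = -2850 + 5*z (G(z) = -5*(570 - z) = -2850 + 5*z)
(G(d(-24)) - 1438366) - 898706 = ((-2850 + 5*((½)*(39 - 24)/(-24))) - 1438366) - 898706 = ((-2850 + 5*((½)*(-1/24)*15)) - 1438366) - 898706 = ((-2850 + 5*(-5/16)) - 1438366) - 898706 = ((-2850 - 25/16) - 1438366) - 898706 = (-45625/16 - 1438366) - 898706 = -23059481/16 - 898706 = -37438777/16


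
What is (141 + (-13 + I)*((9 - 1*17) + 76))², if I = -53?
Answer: 18896409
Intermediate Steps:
(141 + (-13 + I)*((9 - 1*17) + 76))² = (141 + (-13 - 53)*((9 - 1*17) + 76))² = (141 - 66*((9 - 17) + 76))² = (141 - 66*(-8 + 76))² = (141 - 66*68)² = (141 - 4488)² = (-4347)² = 18896409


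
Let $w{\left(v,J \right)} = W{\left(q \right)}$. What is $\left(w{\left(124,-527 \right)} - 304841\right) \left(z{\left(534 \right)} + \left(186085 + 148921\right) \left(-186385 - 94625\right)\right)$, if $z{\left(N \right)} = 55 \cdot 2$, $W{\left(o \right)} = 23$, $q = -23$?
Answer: $28695577478207100$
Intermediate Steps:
$w{\left(v,J \right)} = 23$
$z{\left(N \right)} = 110$
$\left(w{\left(124,-527 \right)} - 304841\right) \left(z{\left(534 \right)} + \left(186085 + 148921\right) \left(-186385 - 94625\right)\right) = \left(23 - 304841\right) \left(110 + \left(186085 + 148921\right) \left(-186385 - 94625\right)\right) = - 304818 \left(110 + 335006 \left(-281010\right)\right) = - 304818 \left(110 - 94140036060\right) = \left(-304818\right) \left(-94140035950\right) = 28695577478207100$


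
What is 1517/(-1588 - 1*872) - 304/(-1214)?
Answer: -13339/36420 ≈ -0.36625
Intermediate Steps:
1517/(-1588 - 1*872) - 304/(-1214) = 1517/(-1588 - 872) - 304*(-1/1214) = 1517/(-2460) + 152/607 = 1517*(-1/2460) + 152/607 = -37/60 + 152/607 = -13339/36420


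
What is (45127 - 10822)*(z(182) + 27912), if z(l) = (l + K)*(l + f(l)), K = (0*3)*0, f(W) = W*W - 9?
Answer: 208847673630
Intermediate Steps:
f(W) = -9 + W² (f(W) = W² - 9 = -9 + W²)
K = 0 (K = 0*0 = 0)
z(l) = l*(-9 + l + l²) (z(l) = (l + 0)*(l + (-9 + l²)) = l*(-9 + l + l²))
(45127 - 10822)*(z(182) + 27912) = (45127 - 10822)*(182*(-9 + 182 + 182²) + 27912) = 34305*(182*(-9 + 182 + 33124) + 27912) = 34305*(182*33297 + 27912) = 34305*(6060054 + 27912) = 34305*6087966 = 208847673630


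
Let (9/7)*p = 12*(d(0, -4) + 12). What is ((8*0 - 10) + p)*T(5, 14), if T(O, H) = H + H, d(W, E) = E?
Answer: 5432/3 ≈ 1810.7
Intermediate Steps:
T(O, H) = 2*H
p = 224/3 (p = 7*(12*(-4 + 12))/9 = 7*(12*8)/9 = (7/9)*96 = 224/3 ≈ 74.667)
((8*0 - 10) + p)*T(5, 14) = ((8*0 - 10) + 224/3)*(2*14) = ((0 - 10) + 224/3)*28 = (-10 + 224/3)*28 = (194/3)*28 = 5432/3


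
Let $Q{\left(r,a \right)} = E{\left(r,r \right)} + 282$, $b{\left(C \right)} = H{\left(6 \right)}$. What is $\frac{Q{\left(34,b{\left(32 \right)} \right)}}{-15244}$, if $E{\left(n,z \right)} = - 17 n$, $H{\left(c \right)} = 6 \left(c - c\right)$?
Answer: $\frac{2}{103} \approx 0.019417$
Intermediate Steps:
$H{\left(c \right)} = 0$ ($H{\left(c \right)} = 6 \cdot 0 = 0$)
$b{\left(C \right)} = 0$
$Q{\left(r,a \right)} = 282 - 17 r$ ($Q{\left(r,a \right)} = - 17 r + 282 = 282 - 17 r$)
$\frac{Q{\left(34,b{\left(32 \right)} \right)}}{-15244} = \frac{282 - 578}{-15244} = \left(282 - 578\right) \left(- \frac{1}{15244}\right) = \left(-296\right) \left(- \frac{1}{15244}\right) = \frac{2}{103}$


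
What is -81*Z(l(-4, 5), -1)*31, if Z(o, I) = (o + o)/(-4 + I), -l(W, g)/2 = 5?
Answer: -10044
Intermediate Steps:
l(W, g) = -10 (l(W, g) = -2*5 = -10)
Z(o, I) = 2*o/(-4 + I) (Z(o, I) = (2*o)/(-4 + I) = 2*o/(-4 + I))
-81*Z(l(-4, 5), -1)*31 = -162*(-10)/(-4 - 1)*31 = -162*(-10)/(-5)*31 = -162*(-10)*(-1)/5*31 = -81*4*31 = -324*31 = -10044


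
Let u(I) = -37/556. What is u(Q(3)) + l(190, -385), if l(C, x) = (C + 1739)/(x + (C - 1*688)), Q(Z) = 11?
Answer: -1105195/490948 ≈ -2.2511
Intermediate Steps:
u(I) = -37/556 (u(I) = -37*1/556 = -37/556)
l(C, x) = (1739 + C)/(-688 + C + x) (l(C, x) = (1739 + C)/(x + (C - 688)) = (1739 + C)/(x + (-688 + C)) = (1739 + C)/(-688 + C + x))
u(Q(3)) + l(190, -385) = -37/556 + (1739 + 190)/(-688 + 190 - 385) = -37/556 + 1929/(-883) = -37/556 - 1/883*1929 = -37/556 - 1929/883 = -1105195/490948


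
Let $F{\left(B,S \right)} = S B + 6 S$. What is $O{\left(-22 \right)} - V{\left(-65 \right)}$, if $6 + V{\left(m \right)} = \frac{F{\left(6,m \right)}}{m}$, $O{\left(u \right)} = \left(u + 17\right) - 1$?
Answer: $-12$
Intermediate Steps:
$O{\left(u \right)} = 16 + u$ ($O{\left(u \right)} = \left(17 + u\right) - 1 = 16 + u$)
$F{\left(B,S \right)} = 6 S + B S$ ($F{\left(B,S \right)} = B S + 6 S = 6 S + B S$)
$V{\left(m \right)} = 6$ ($V{\left(m \right)} = -6 + \frac{m \left(6 + 6\right)}{m} = -6 + \frac{m 12}{m} = -6 + \frac{12 m}{m} = -6 + 12 = 6$)
$O{\left(-22 \right)} - V{\left(-65 \right)} = \left(16 - 22\right) - 6 = -6 - 6 = -12$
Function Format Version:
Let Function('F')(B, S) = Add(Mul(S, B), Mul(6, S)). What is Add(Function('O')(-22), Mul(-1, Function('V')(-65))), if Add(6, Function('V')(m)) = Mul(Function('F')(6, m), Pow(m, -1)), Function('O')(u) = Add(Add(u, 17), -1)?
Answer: -12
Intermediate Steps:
Function('O')(u) = Add(16, u) (Function('O')(u) = Add(Add(17, u), -1) = Add(16, u))
Function('F')(B, S) = Add(Mul(6, S), Mul(B, S)) (Function('F')(B, S) = Add(Mul(B, S), Mul(6, S)) = Add(Mul(6, S), Mul(B, S)))
Function('V')(m) = 6 (Function('V')(m) = Add(-6, Mul(Mul(m, Add(6, 6)), Pow(m, -1))) = Add(-6, Mul(Mul(m, 12), Pow(m, -1))) = Add(-6, Mul(Mul(12, m), Pow(m, -1))) = Add(-6, 12) = 6)
Add(Function('O')(-22), Mul(-1, Function('V')(-65))) = Add(Add(16, -22), Mul(-1, 6)) = Add(-6, -6) = -12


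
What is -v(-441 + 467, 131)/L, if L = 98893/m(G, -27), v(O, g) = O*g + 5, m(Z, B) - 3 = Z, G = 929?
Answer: -3179052/98893 ≈ -32.146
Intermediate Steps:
m(Z, B) = 3 + Z
v(O, g) = 5 + O*g
L = 98893/932 (L = 98893/(3 + 929) = 98893/932 ≈ 106.11)
-v(-441 + 467, 131)/L = -(5 + (-441 + 467)*131)/98893/932 = -(5 + 26*131)*932/98893 = -(5 + 3406)*932/98893 = -3411*932/98893 = -1*3179052/98893 = -3179052/98893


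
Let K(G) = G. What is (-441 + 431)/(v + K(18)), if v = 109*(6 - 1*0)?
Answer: -5/336 ≈ -0.014881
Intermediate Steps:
v = 654 (v = 109*(6 + 0) = 109*6 = 654)
(-441 + 431)/(v + K(18)) = (-441 + 431)/(654 + 18) = -10/672 = -10*1/672 = -5/336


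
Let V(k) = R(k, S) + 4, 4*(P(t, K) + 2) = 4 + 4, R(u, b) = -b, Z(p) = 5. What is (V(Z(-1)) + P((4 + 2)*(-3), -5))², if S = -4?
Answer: 64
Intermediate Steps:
P(t, K) = 0 (P(t, K) = -2 + (4 + 4)/4 = -2 + (¼)*8 = -2 + 2 = 0)
V(k) = 8 (V(k) = -1*(-4) + 4 = 4 + 4 = 8)
(V(Z(-1)) + P((4 + 2)*(-3), -5))² = (8 + 0)² = 8² = 64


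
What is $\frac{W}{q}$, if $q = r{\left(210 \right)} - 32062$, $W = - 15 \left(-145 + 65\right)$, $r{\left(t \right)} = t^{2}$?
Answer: $\frac{600}{6019} \approx 0.099684$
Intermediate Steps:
$W = 1200$ ($W = \left(-15\right) \left(-80\right) = 1200$)
$q = 12038$ ($q = 210^{2} - 32062 = 44100 - 32062 = 12038$)
$\frac{W}{q} = \frac{1200}{12038} = 1200 \cdot \frac{1}{12038} = \frac{600}{6019}$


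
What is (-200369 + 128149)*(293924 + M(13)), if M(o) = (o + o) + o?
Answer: -21230007860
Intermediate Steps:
M(o) = 3*o (M(o) = 2*o + o = 3*o)
(-200369 + 128149)*(293924 + M(13)) = (-200369 + 128149)*(293924 + 3*13) = -72220*(293924 + 39) = -72220*293963 = -21230007860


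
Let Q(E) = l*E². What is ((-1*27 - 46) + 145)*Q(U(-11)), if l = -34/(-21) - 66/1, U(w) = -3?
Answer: -292032/7 ≈ -41719.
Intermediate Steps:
l = -1352/21 (l = -34*(-1/21) - 66*1 = 34/21 - 66 = -1352/21 ≈ -64.381)
Q(E) = -1352*E²/21
((-1*27 - 46) + 145)*Q(U(-11)) = ((-1*27 - 46) + 145)*(-1352/21*(-3)²) = ((-27 - 46) + 145)*(-1352/21*9) = (-73 + 145)*(-4056/7) = 72*(-4056/7) = -292032/7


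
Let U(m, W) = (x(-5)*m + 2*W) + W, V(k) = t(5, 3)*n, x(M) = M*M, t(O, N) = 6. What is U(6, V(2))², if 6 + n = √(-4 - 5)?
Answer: -1152 + 4536*I ≈ -1152.0 + 4536.0*I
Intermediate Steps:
n = -6 + 3*I (n = -6 + √(-4 - 5) = -6 + √(-9) = -6 + 3*I ≈ -6.0 + 3.0*I)
x(M) = M²
V(k) = -36 + 18*I (V(k) = 6*(-6 + 3*I) = -36 + 18*I)
U(m, W) = 3*W + 25*m (U(m, W) = ((-5)²*m + 2*W) + W = (25*m + 2*W) + W = (2*W + 25*m) + W = 3*W + 25*m)
U(6, V(2))² = (3*(-36 + 18*I) + 25*6)² = ((-108 + 54*I) + 150)² = (42 + 54*I)²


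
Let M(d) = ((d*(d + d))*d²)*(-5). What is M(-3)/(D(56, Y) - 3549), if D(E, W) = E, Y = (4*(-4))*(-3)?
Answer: 810/3493 ≈ 0.23189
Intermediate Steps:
Y = 48 (Y = -16*(-3) = 48)
M(d) = -10*d⁴ (M(d) = ((d*(2*d))*d²)*(-5) = ((2*d²)*d²)*(-5) = (2*d⁴)*(-5) = -10*d⁴)
M(-3)/(D(56, Y) - 3549) = (-10*(-3)⁴)/(56 - 3549) = (-10*81)/(-3493) = -1/3493*(-810) = 810/3493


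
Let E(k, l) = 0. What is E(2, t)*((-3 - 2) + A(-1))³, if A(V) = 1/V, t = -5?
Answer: 0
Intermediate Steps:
E(2, t)*((-3 - 2) + A(-1))³ = 0*((-3 - 2) + 1/(-1))³ = 0*(-5 - 1)³ = 0*(-6)³ = 0*(-216) = 0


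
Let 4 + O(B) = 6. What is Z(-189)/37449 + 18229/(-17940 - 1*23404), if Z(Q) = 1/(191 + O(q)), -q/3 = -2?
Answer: -6934364111/15727381632 ≈ -0.44091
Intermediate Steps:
q = 6 (q = -3*(-2) = 6)
O(B) = 2 (O(B) = -4 + 6 = 2)
Z(Q) = 1/193 (Z(Q) = 1/(191 + 2) = 1/193)
Z(-189)/37449 + 18229/(-17940 - 1*23404) = (1/193)/37449 + 18229/(-17940 - 1*23404) = (1/193)*(1/37449) + 18229/(-17940 - 23404) = 1/7227657 + 18229/(-41344) = 1/7227657 + 18229*(-1/41344) = 1/7227657 - 18229/41344 = -6934364111/15727381632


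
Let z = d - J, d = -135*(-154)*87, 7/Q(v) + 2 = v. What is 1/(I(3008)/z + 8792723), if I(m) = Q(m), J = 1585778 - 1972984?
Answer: 6600983616/58040620463026375 ≈ 1.1373e-7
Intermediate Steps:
J = -387206
Q(v) = 7/(-2 + v)
d = 1808730 (d = 20790*87 = 1808730)
I(m) = 7/(-2 + m)
z = 2195936 (z = 1808730 - 1*(-387206) = 1808730 + 387206 = 2195936)
1/(I(3008)/z + 8792723) = 1/((7/(-2 + 3008))/2195936 + 8792723) = 1/((7/3006)*(1/2195936) + 8792723) = 1/(7/6600983616 + 8792723) = 1/(58040620463026375/6600983616) = 6600983616/58040620463026375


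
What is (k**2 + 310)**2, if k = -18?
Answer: 401956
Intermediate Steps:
(k**2 + 310)**2 = ((-18)**2 + 310)**2 = (324 + 310)**2 = 634**2 = 401956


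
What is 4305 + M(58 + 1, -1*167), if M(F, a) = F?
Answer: 4364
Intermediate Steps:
4305 + M(58 + 1, -1*167) = 4305 + (58 + 1) = 4305 + 59 = 4364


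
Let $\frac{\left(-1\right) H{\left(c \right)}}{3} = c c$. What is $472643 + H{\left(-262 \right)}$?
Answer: $266711$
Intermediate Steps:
$H{\left(c \right)} = - 3 c^{2}$ ($H{\left(c \right)} = - 3 c c = - 3 c^{2}$)
$472643 + H{\left(-262 \right)} = 472643 - 3 \left(-262\right)^{2} = 472643 - 205932 = 266711$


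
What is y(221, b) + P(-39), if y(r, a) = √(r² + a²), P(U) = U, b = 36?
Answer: -39 + √50137 ≈ 184.91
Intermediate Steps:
y(r, a) = √(a² + r²)
y(221, b) + P(-39) = √(36² + 221²) - 39 = √(1296 + 48841) - 39 = √50137 - 39 = -39 + √50137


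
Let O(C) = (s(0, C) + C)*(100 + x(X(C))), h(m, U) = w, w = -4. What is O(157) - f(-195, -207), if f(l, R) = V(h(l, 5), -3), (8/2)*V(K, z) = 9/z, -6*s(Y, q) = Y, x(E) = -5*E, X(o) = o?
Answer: -430177/4 ≈ -1.0754e+5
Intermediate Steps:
s(Y, q) = -Y/6
h(m, U) = -4
V(K, z) = 9/(4*z) (V(K, z) = (9/z)/4 = 9/(4*z))
f(l, R) = -¾ (f(l, R) = (9/4)/(-3) = (9/4)*(-⅓) = -¾)
O(C) = C*(100 - 5*C) (O(C) = (-⅙*0 + C)*(100 - 5*C) = (0 + C)*(100 - 5*C) = C*(100 - 5*C))
O(157) - f(-195, -207) = 5*157*(20 - 1*157) - 1*(-¾) = 5*157*(20 - 157) + ¾ = 5*157*(-137) + ¾ = -107545 + ¾ = -430177/4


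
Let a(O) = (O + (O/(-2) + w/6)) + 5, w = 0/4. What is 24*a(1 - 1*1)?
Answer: 120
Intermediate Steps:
w = 0 (w = 0*(¼) = 0)
a(O) = 5 + O/2 (a(O) = (O + (O/(-2) + 0/6)) + 5 = (O + (O*(-½) + 0*(⅙))) + 5 = (O + (-O/2 + 0)) + 5 = (O - O/2) + 5 = O/2 + 5 = 5 + O/2)
24*a(1 - 1*1) = 24*(5 + (1 - 1*1)/2) = 24*(5 + (1 - 1)/2) = 24*(5 + (½)*0) = 24*(5 + 0) = 24*5 = 120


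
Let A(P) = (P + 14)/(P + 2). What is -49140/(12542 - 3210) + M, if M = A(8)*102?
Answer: 2556201/11665 ≈ 219.13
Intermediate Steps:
A(P) = (14 + P)/(2 + P)
M = 1122/5 (M = ((14 + 8)/(2 + 8))*102 = (22/10)*102 = ((1/10)*22)*102 = (11/5)*102 = 1122/5 ≈ 224.40)
-49140/(12542 - 3210) + M = -49140/(12542 - 3210) + 1122/5 = -49140/9332 + 1122/5 = -49140*1/9332 + 1122/5 = -12285/2333 + 1122/5 = 2556201/11665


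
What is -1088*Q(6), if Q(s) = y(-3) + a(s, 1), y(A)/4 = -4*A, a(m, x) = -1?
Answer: -51136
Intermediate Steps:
y(A) = -16*A (y(A) = 4*(-4*A) = -16*A)
Q(s) = 47 (Q(s) = -16*(-3) - 1 = 48 - 1 = 47)
-1088*Q(6) = -1088*47 = -51136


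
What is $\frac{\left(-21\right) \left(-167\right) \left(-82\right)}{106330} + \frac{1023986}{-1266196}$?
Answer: $- \frac{16893052853}{4808379310} \approx -3.5133$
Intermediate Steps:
$\frac{\left(-21\right) \left(-167\right) \left(-82\right)}{106330} + \frac{1023986}{-1266196} = 3507 \left(-82\right) \frac{1}{106330} + 1023986 \left(- \frac{1}{1266196}\right) = \left(-287574\right) \frac{1}{106330} - \frac{511993}{633098} = - \frac{20541}{7595} - \frac{511993}{633098} = - \frac{16893052853}{4808379310}$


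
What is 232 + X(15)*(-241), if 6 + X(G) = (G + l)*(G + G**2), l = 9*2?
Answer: -1907042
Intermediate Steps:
l = 18
X(G) = -6 + (18 + G)*(G + G**2) (X(G) = -6 + (G + 18)*(G + G**2) = -6 + (18 + G)*(G + G**2))
232 + X(15)*(-241) = 232 + (-6 + 15**3 + 18*15 + 19*15**2)*(-241) = 232 + (-6 + 3375 + 270 + 19*225)*(-241) = 232 + (-6 + 3375 + 270 + 4275)*(-241) = 232 + 7914*(-241) = 232 - 1907274 = -1907042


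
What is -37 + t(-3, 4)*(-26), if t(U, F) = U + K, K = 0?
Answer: 41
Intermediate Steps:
t(U, F) = U (t(U, F) = U + 0 = U)
-37 + t(-3, 4)*(-26) = -37 - 3*(-26) = -37 + 78 = 41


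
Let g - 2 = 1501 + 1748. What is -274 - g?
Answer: -3525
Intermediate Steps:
g = 3251 (g = 2 + (1501 + 1748) = 2 + 3249 = 3251)
-274 - g = -274 - 1*3251 = -274 - 3251 = -3525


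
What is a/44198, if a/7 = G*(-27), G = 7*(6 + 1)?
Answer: -189/902 ≈ -0.20953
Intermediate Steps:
G = 49 (G = 7*7 = 49)
a = -9261 (a = 7*(49*(-27)) = 7*(-1323) = -9261)
a/44198 = -9261/44198 = -9261*1/44198 = -189/902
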